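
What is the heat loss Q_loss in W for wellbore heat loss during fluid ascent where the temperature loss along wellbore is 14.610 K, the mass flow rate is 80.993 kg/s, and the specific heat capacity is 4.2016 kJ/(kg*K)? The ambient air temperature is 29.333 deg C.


Q_loss = mdot * cp * dT
Q_loss = 80.993 * 4.2016 * 14.610
Q_loss = 4971.786 kW
Convert: 4971.786 kW * 1000.0 = 4.9718e+06 W
Q_loss = 4.9718e+06 W


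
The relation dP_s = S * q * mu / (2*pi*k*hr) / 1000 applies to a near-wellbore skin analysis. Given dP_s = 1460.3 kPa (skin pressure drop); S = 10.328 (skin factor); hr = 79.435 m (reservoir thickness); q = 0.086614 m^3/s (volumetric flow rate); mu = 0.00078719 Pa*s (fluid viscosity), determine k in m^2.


k = S*q*mu / (2*pi*dP_s*1000*hr)
k = 10.328*0.086614*0.00078719 / (2*pi*1460.3*1000*79.435)
k = 9.6616e-13 m^2


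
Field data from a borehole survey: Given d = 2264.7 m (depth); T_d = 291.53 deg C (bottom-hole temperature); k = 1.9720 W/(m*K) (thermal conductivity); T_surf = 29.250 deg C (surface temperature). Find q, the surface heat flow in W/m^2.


Step 1: grad = (T_d - T_surf)/d * 1000 = (291.53 - 29.25)/2264.7 * 1000 = 115.8122 deg C/km
Step 2: q = k * grad / 1000 = 1.972 * 115.8122 / 1000 = 0.22838 W/m^2
q = 0.22838 W/m^2


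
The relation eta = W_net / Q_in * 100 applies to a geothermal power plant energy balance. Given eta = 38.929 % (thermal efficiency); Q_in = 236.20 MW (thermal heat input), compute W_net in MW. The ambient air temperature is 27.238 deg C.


W_net = eta / 100 * Q_in
W_net = 38.929 / 100 * 236.20
W_net = 91.950 MW


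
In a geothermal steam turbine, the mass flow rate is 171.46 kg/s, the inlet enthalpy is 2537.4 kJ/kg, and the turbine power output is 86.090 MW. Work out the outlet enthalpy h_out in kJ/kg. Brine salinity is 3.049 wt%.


h_out = h_in - P * 1000 / mdot
h_out = 2537.4 - 86.090 * 1000 / 171.46
h_out = 2035.3 kJ/kg


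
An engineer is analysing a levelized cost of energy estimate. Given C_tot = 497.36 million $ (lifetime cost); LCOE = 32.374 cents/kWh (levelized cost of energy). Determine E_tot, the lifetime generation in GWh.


E_tot = C_tot / LCOE * 100
E_tot = 497.36 / 32.374 * 100
E_tot = 1536.3 GWh


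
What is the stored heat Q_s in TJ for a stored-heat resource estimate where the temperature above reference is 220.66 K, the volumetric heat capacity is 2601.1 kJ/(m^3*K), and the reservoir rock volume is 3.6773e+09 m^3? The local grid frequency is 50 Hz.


Q_s = Vr * rhoc * dT / 1e12
Q_s = 3.6773e+09 * 2601.1 * 220.66 / 1e12
Q_s = 2110.618 PJ
Convert: 2110.618 PJ * 1000.0 = 2.1106e+06 TJ
Q_s = 2.1106e+06 TJ


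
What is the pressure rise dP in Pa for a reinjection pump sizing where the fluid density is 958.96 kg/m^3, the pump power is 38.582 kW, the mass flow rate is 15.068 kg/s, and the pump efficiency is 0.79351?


dP = P_pump * rho * eta / mdot
dP = 38.582 * 958.96 * 0.79351 / 15.068
dP = 1948.418 kPa
Convert: 1948.418 kPa * 1000.0 = 1.9484e+06 Pa
dP = 1.9484e+06 Pa


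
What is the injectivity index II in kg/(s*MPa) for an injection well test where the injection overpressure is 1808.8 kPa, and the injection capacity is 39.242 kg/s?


II = mdot * 1000 / dP
II = 39.242 * 1000 / 1808.8
II = 21.695 kg/(s*MPa)


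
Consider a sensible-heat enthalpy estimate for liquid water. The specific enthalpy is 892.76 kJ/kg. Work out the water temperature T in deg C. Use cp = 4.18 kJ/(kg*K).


T = h / cp
T = 892.76 / 4.18
T = 213.58 deg C


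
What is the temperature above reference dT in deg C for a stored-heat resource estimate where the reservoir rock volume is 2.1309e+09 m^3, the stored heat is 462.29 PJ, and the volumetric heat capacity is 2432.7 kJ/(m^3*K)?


dT = Q_s * 1e12 / (Vr * rhoc)
dT = 462.29 * 1e12 / (2.1309e+09 * 2432.7)
dT = 89.17906 K
Convert (temperature difference, 1 K = 1 deg C): 89.17906 K = 89.17906 deg C
dT = 89.179 deg C


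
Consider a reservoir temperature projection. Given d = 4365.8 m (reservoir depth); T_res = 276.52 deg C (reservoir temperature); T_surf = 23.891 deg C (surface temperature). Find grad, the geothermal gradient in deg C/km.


grad = (T_res - T_surf) / d * 1000
grad = (276.52 - 23.891) / 4365.8 * 1000
grad = 57.865 deg C/km


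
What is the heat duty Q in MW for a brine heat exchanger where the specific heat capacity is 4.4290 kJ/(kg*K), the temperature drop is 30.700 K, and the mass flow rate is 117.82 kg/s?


Q = mdot * cp * dT / 1000
Q = 117.82 * 4.4290 * 30.700 / 1000
Q = 16.020 MW


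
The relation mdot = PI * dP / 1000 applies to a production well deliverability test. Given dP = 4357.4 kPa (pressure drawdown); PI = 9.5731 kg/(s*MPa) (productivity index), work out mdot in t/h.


mdot = PI * dP / 1000
mdot = 9.5731 * 4357.4 / 1000
mdot = 41.71383 kg/s
Convert: 41.71383 kg/s * 3.6 = 150.17 t/h
mdot = 150.17 t/h


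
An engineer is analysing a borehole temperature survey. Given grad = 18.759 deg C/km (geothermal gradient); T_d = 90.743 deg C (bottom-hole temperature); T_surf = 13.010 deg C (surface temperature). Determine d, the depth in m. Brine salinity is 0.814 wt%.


d = (T_d - T_surf) / grad * 1000
d = (90.743 - 13.010) / 18.759 * 1000
d = 4143.8 m


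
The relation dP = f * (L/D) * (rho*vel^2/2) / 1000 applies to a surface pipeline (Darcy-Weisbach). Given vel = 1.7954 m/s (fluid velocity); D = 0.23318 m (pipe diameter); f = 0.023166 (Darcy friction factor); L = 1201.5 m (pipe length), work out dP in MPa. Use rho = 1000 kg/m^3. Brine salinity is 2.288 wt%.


dP = f * (L/D) * (rho*vel^2/2) / 1000
dP = 0.023166 * (1201.5/0.23318) * (1000*1.7954^2/2) / 1000
dP = 192.3871 kPa
Convert: 192.3871 kPa * 0.001 = 0.19239 MPa
dP = 0.19239 MPa


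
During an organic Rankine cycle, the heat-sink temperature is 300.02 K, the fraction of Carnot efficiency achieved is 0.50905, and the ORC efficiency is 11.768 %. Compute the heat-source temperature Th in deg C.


Th = Tc / (1 - (eta_orc/100)/f)
Th = 300.02 / (1 - (11.768/100)/0.50905)
Th = 390.2322 K
Convert to deg C: 390.2322 - 273.15 = 117.08 deg C
Th = 117.08 deg C


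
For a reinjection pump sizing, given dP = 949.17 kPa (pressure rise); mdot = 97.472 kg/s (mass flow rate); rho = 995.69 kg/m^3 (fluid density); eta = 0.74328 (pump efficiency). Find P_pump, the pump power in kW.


P_pump = mdot * dP / (rho * eta)
P_pump = 97.472 * 949.17 / (995.69 * 0.74328)
P_pump = 125.01 kW


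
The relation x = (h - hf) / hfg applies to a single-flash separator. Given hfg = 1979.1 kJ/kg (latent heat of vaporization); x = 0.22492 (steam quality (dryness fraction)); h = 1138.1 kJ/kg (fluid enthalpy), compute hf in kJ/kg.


hf = h - x * hfg
hf = 1138.1 - 0.22492 * 1979.1
hf = 692.96 kJ/kg


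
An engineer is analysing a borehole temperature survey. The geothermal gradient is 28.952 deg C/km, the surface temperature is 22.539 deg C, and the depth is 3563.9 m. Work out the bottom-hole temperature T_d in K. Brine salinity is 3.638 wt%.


T_d = T_surf + grad * d / 1000
T_d = 22.539 + 28.952 * 3563.9 / 1000
T_d = 125.7210 deg C
Convert to K: 125.7210 + 273.15 = 398.87 K
T_d = 398.87 K


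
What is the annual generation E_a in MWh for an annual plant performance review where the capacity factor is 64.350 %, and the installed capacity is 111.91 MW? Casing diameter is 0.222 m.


E_a = CF / 100 * cap * 8760
E_a = 64.350 / 100 * 111.91 * 8760
E_a = 6.3084e+05 MWh


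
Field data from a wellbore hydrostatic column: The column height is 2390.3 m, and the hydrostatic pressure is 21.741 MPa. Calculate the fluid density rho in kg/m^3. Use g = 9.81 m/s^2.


rho = P * 1e6 / (g * h)
rho = 21.741 * 1e6 / (9.81 * 2390.3)
rho = 927.17 kg/m^3


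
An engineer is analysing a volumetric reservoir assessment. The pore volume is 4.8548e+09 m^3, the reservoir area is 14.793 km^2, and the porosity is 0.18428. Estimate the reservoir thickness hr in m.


hr = Vp / (A * 1e6 * phi)
hr = 4.8548e+09 / (14.793 * 1e6 * 0.18428)
hr = 1780.9 m


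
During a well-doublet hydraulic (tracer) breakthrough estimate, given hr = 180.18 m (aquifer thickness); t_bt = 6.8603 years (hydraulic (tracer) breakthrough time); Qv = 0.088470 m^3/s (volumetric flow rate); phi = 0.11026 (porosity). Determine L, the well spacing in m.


L = sqrt(t_bt*365.25*86400*3*Qv / (pi*hr*phi))
L = sqrt(6.8603*365.25*86400*3*0.088470 / (pi*180.18*0.11026))
L = 959.50 m


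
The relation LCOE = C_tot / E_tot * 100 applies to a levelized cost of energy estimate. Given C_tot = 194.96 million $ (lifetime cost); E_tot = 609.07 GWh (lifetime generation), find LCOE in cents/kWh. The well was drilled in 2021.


LCOE = C_tot / E_tot * 100
LCOE = 194.96 / 609.07 * 100
LCOE = 32.009 cents/kWh


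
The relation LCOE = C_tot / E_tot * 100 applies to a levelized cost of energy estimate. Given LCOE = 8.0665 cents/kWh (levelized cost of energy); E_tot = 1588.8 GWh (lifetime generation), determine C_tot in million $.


C_tot = LCOE / 100 * E_tot
C_tot = 8.0665 / 100 * 1588.8
C_tot = 128.16 million $


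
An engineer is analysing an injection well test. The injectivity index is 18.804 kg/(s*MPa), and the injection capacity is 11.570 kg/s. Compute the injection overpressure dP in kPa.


dP = mdot * 1000 / II
dP = 11.570 * 1000 / 18.804
dP = 615.29 kPa


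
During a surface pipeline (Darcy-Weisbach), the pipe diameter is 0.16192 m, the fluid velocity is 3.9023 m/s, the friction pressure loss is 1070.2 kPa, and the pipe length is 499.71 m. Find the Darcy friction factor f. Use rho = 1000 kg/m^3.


f = dP*1000 / ((L/D)*(rho*vel^2/2))
f = 1070.2*1000 / ((499.71/0.16192)*(1000*3.9023^2/2))
f = 0.045545


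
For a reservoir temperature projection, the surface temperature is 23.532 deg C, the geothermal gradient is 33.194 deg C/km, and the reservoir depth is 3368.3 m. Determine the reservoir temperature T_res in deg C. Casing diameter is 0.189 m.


T_res = T_surf + grad * d / 1000
T_res = 23.532 + 33.194 * 3368.3 / 1000
T_res = 135.34 deg C


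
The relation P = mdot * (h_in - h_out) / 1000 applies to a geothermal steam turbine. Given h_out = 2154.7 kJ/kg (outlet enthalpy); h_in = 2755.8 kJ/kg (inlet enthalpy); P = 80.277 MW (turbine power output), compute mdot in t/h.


mdot = P * 1000 / (h_in - h_out)
mdot = 80.277 * 1000 / (2755.8 - 2154.7)
mdot = 133.5502 kg/s
Convert: 133.5502 kg/s * 3.6 = 480.78 t/h
mdot = 480.78 t/h


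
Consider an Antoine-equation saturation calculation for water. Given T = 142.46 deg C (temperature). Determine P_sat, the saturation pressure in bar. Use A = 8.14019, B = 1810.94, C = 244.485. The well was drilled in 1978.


P_sat = 10^(A - B/(C + T)) / 760 * 0.101325
P_sat = 10^(8.14019 - 1810.94/(244.485 + 142.46)) / 760 * 0.101325
P_sat = 0.3845886 MPa
Convert: 0.3845886 MPa * 10.0 = 3.8459 bar
P_sat = 3.8459 bar


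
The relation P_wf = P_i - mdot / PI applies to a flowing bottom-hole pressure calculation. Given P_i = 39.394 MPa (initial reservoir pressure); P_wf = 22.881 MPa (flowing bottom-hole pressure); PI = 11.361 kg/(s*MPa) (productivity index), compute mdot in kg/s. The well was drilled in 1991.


mdot = (P_i - P_wf) * PI
mdot = (39.394 - 22.881) * 11.361
mdot = 187.60 kg/s


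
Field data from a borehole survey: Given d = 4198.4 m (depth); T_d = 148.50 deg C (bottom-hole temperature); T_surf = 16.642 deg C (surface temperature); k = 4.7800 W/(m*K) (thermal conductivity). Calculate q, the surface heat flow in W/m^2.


Step 1: grad = (T_d - T_surf)/d * 1000 = (148.5 - 16.642)/4198.4 * 1000 = 31.40673 deg C/km
Step 2: q = k * grad / 1000 = 4.78 * 31.40673 / 1000 = 0.15012 W/m^2
q = 0.15012 W/m^2


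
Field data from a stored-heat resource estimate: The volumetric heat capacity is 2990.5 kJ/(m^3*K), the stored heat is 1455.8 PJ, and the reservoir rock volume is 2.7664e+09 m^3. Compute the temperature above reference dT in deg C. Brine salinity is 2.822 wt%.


dT = Q_s * 1e12 / (Vr * rhoc)
dT = 1455.8 * 1e12 / (2.7664e+09 * 2990.5)
dT = 175.9717 K
Convert (temperature difference, 1 K = 1 deg C): 175.9717 K = 175.9717 deg C
dT = 175.97 deg C


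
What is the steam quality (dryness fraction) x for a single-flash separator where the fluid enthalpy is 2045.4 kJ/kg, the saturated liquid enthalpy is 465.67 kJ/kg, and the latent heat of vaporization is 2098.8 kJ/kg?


x = (h - hf) / hfg
x = (2045.4 - 465.67) / 2098.8
x = 0.75268


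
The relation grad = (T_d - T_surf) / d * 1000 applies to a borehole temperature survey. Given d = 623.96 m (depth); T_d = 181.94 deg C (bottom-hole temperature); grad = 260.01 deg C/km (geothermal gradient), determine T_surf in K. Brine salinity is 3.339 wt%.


T_surf = T_d - grad * d / 1000
T_surf = 181.94 - 260.01 * 623.96 / 1000
T_surf = 19.70416 deg C
Convert to K: 19.70416 + 273.15 = 292.85 K
T_surf = 292.85 K


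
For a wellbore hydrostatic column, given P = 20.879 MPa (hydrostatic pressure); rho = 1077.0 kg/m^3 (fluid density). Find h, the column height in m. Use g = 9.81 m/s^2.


h = P * 1e6 / (g * rho)
h = 20.879 * 1e6 / (9.81 * 1077.0)
h = 1976.2 m


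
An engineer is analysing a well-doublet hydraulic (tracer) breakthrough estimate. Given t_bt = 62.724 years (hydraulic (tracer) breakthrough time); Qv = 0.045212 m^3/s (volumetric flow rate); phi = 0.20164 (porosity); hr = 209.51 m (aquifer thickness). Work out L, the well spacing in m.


L = sqrt(t_bt*365.25*86400*3*Qv / (pi*hr*phi))
L = sqrt(62.724*365.25*86400*3*0.045212 / (pi*209.51*0.20164))
L = 1422.3 m


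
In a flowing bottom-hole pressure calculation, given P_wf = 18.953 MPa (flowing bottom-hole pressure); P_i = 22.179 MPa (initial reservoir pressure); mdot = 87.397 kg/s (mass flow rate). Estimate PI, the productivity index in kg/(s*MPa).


PI = mdot / (P_i - P_wf)
PI = 87.397 / (22.179 - 18.953)
PI = 27.091 kg/(s*MPa)


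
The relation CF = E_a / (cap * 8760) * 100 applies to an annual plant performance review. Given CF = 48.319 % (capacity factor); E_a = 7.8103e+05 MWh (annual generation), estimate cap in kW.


cap = E_a / (CF/100 * 8760)
cap = 7.8103e+05 / (48.319/100 * 8760)
cap = 184.5209 MW
Convert: 184.5209 MW * 1000.0 = 1.8452e+05 kW
cap = 1.8452e+05 kW


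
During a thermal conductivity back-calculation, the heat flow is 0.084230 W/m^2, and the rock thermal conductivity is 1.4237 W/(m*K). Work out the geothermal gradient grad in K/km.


grad = q / k * 1000
grad = 0.084230 / 1.4237 * 1000
grad = 59.16274 deg C/km
Convert: 59.16274 deg C/km * 1.0 = 59.163 K/km
grad = 59.163 K/km


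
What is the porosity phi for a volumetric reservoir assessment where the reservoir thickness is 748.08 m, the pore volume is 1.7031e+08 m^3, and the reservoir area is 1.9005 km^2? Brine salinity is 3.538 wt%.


phi = Vp / (A * 1e6 * hr)
phi = 1.7031e+08 / (1.9005 * 1e6 * 748.08)
phi = 0.11979


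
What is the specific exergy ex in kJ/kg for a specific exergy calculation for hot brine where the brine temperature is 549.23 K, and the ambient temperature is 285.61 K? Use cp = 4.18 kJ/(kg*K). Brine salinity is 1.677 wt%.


ex = cp * ((T_b - T_0) - T_0 * ln(T_b/T_0))
ex = 4.18 * ((549.23 - 285.61) - 285.61 * ln(549.23/285.61))
ex = 321.29 kJ/kg


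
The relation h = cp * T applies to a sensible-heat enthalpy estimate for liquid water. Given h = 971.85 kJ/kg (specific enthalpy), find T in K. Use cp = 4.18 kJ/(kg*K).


T = h / cp
T = 971.85 / 4.18
T = 232.5000 deg C
Convert to K: 232.5000 + 273.15 = 505.65 K
T = 505.65 K


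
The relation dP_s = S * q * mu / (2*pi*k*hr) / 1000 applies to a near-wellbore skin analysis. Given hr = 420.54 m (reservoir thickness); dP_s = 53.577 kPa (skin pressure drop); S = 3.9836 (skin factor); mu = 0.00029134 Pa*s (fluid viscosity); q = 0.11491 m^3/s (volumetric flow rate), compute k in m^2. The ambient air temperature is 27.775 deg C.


k = S*q*mu / (2*pi*dP_s*1000*hr)
k = 3.9836*0.11491*0.00029134 / (2*pi*53.577*1000*420.54)
k = 9.4204e-13 m^2


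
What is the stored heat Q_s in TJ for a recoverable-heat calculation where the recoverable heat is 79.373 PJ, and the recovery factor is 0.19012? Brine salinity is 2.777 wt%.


Q_s = Q_rec / RF
Q_s = 79.373 / 0.19012
Q_s = 417.4890 PJ
Convert: 417.4890 PJ * 1000.0 = 4.1749e+05 TJ
Q_s = 4.1749e+05 TJ


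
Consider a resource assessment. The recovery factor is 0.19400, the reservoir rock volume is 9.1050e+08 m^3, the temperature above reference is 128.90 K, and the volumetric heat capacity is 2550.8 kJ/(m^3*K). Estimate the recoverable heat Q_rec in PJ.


Step 1: Q_s = Vr*rhoc*dT/1e12 = 9.1050e+08*2550.8*128.9/1e12 = 299.3707 PJ
Step 2: Q_rec = Q_s * RF = 299.3707 * 0.194 = 58.078 PJ
Q_rec = 58.078 PJ


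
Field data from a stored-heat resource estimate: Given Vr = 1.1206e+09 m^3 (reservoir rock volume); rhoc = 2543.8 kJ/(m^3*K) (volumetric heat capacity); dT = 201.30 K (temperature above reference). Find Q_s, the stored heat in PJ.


Q_s = Vr * rhoc * dT / 1e12
Q_s = 1.1206e+09 * 2543.8 * 201.30 / 1e12
Q_s = 573.82 PJ


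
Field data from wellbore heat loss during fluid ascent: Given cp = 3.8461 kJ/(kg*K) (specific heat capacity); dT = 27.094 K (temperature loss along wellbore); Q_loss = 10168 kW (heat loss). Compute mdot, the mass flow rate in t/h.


mdot = Q_loss / (cp * dT)
mdot = 10168 / (3.8461 * 27.094)
mdot = 97.57574 kg/s
Convert: 97.57574 kg/s * 3.6 = 351.27 t/h
mdot = 351.27 t/h


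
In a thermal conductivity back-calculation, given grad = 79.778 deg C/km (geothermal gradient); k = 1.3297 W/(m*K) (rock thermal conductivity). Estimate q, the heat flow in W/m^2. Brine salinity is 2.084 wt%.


q = k * grad / 1000
q = 1.3297 * 79.778 / 1000
q = 0.10608 W/m^2


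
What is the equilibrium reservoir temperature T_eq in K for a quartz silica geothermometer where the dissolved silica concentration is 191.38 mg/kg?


T_eq = 1309 / (5.19 - log10(SiO2)) - 273.15
T_eq = 1309 / (5.19 - log10(191.38)) - 273.15
T_eq = 176.9715 deg C
Convert to K: 176.9715 + 273.15 = 450.12 K
T_eq = 450.12 K


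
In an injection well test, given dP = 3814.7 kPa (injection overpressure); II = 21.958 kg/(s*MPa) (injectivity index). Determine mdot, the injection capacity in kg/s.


mdot = II * dP / 1000
mdot = 21.958 * 3814.7 / 1000
mdot = 83.763 kg/s


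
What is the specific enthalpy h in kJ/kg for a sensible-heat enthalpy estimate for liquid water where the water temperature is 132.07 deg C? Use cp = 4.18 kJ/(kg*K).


h = cp * T
h = 4.18 * 132.07
h = 552.05 kJ/kg


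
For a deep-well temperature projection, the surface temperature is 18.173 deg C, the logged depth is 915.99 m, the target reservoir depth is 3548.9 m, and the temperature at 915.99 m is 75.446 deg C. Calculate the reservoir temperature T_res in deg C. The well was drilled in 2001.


Step 1: grad = (T_d1 - T_surf)/d1 * 1000 = (75.446 - 18.173)/915.99 * 1000 = 62.52579 deg C/km
Step 2: T_res = T_surf + grad*d2/1000 = 18.173 + 62.52579*3548.9/1000 = 240.07 deg C
T_res = 240.07 deg C


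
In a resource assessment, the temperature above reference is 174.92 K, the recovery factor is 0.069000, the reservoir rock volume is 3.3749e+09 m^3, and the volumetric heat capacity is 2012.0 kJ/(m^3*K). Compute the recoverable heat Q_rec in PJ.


Step 1: Q_s = Vr*rhoc*dT/1e12 = 3.3749e+09*2012.0*174.92/1e12 = 1187.759 PJ
Step 2: Q_rec = Q_s * RF = 1187.759 * 0.069 = 81.955 PJ
Q_rec = 81.955 PJ


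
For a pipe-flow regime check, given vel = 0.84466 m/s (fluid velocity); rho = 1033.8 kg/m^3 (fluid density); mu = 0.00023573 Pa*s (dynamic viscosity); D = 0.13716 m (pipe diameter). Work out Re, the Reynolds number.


Re = rho * vel * D / mu
Re = 1033.8 * 0.84466 * 0.13716 / 0.00023573
Re = 5.0808e+05


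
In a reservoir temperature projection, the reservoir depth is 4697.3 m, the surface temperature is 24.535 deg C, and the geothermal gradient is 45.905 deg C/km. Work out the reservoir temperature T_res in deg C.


T_res = T_surf + grad * d / 1000
T_res = 24.535 + 45.905 * 4697.3 / 1000
T_res = 240.16 deg C


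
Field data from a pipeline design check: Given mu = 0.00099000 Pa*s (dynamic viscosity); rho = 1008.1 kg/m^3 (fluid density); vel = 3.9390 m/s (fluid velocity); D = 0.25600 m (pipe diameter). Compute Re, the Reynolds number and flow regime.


Step 1: Re = rho*vel*D/mu = 1008.1*3.939*0.256/0.00099 = 1.0268e+06
Step 2: Re = 1.0268e+06 > 4000, so flow is turbulent.
Re = 1.0268e+06 (turbulent)


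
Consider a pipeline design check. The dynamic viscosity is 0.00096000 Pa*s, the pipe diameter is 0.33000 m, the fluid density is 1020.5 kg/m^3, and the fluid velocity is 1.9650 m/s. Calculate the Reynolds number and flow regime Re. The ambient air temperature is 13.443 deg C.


Step 1: Re = rho*vel*D/mu = 1020.5*1.965*0.33/0.00096 = 6.8932e+05
Step 2: Re = 6.8932e+05 > 4000, so flow is turbulent.
Re = 6.8932e+05 (turbulent)


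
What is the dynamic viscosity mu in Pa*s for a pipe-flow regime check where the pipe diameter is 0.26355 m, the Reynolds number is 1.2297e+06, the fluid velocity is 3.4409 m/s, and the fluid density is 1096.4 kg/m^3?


mu = rho * vel * D / Re
mu = 1096.4 * 3.4409 * 0.26355 / 1.2297e+06
mu = 0.00080855 Pa*s


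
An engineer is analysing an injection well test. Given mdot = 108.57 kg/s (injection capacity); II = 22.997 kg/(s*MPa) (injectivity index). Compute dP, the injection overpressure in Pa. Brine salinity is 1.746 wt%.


dP = mdot * 1000 / II
dP = 108.57 * 1000 / 22.997
dP = 4721.051 kPa
Convert: 4721.051 kPa * 1000.0 = 4.7211e+06 Pa
dP = 4.7211e+06 Pa


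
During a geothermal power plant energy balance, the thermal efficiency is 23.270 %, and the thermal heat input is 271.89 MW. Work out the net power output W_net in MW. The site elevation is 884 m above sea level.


W_net = eta / 100 * Q_in
W_net = 23.270 / 100 * 271.89
W_net = 63.269 MW


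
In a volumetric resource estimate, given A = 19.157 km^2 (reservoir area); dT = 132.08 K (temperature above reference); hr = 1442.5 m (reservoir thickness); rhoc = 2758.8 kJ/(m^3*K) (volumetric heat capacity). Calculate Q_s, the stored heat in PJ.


Step 1: Vr = A*1e6*hr = 19.157*1e6*1442.5 = 2.763397e+10 m^3
Step 2: Q_s = Vr*rhoc*dT/1e12 = 2.763397e+10*2758.8*132.08/1e12 = 10069 PJ
Q_s = 10069 PJ


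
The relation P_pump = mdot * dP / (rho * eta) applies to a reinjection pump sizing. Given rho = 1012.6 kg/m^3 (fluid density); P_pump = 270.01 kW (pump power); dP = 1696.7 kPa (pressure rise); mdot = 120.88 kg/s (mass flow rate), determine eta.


eta = mdot * dP / (rho * P_pump)
eta = 120.88 * 1696.7 / (1012.6 * 270.01)
eta = 0.75014


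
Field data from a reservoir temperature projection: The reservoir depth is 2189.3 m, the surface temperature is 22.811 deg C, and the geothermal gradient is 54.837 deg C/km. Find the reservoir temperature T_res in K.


T_res = T_surf + grad * d / 1000
T_res = 22.811 + 54.837 * 2189.3 / 1000
T_res = 142.8656 deg C
Convert to K: 142.8656 + 273.15 = 416.02 K
T_res = 416.02 K


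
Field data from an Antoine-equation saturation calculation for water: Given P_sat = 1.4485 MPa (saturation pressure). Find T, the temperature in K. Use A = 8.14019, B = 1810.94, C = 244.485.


T = B / (A - log10(P_sat * 760 / 0.101325)) - C
T = 1810.94 / (8.14019 - log10(1.4485 * 760 / 0.101325)) - 244.485
T = 196.7584 deg C
Convert to K: 196.7584 + 273.15 = 469.91 K
T = 469.91 K


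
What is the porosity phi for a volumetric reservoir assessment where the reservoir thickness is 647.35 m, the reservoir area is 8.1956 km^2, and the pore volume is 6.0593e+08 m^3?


phi = Vp / (A * 1e6 * hr)
phi = 6.0593e+08 / (8.1956 * 1e6 * 647.35)
phi = 0.11421


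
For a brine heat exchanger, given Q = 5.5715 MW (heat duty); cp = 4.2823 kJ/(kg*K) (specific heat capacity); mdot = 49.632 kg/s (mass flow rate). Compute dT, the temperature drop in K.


dT = Q * 1000 / (mdot * cp)
dT = 5.5715 * 1000 / (49.632 * 4.2823)
dT = 26.214 K


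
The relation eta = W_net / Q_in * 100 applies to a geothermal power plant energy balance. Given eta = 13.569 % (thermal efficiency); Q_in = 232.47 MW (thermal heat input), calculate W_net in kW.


W_net = eta / 100 * Q_in
W_net = 13.569 / 100 * 232.47
W_net = 31.54385 MW
Convert: 31.54385 MW * 1000.0 = 31544 kW
W_net = 31544 kW


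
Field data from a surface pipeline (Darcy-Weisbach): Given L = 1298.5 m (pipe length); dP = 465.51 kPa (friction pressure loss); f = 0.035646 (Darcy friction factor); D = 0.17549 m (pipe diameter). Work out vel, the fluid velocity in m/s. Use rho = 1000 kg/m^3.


vel = sqrt(dP*1000*2*D / (f*L*rho))
vel = sqrt(465.51*1000*2*0.17549 / (0.035646*1298.5*1000))
vel = 1.8788 m/s


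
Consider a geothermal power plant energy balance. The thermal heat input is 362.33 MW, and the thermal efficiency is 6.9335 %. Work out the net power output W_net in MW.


W_net = eta / 100 * Q_in
W_net = 6.9335 / 100 * 362.33
W_net = 25.122 MW


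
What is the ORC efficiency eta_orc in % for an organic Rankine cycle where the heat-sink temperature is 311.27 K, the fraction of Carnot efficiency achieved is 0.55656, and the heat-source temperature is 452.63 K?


eta_orc = (1 - Tc/Th) * f * 100
eta_orc = (1 - 311.27/452.63) * 0.55656 * 100
eta_orc = 17.382 %


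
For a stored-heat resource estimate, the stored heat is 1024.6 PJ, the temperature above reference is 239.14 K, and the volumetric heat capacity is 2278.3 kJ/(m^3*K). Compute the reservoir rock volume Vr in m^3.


Vr = Q_s * 1e12 / (rhoc * dT)
Vr = 1024.6 * 1e12 / (2278.3 * 239.14)
Vr = 1.8806e+09 m^3


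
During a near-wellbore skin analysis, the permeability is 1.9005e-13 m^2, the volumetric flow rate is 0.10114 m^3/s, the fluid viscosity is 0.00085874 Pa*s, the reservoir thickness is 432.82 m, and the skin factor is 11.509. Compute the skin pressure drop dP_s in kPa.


dP_s = S * q * mu / (2*pi*k*hr) / 1000
dP_s = 11.509 * 0.10114 * 0.00085874 / (2*pi*1.9005e-13*432.82) / 1000
dP_s = 1934.0 kPa


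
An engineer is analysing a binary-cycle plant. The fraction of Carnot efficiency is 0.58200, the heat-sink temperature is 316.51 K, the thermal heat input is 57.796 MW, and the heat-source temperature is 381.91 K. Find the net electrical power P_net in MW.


Step 1: eta = (1 - Tc/Th)*f = (1 - 316.51/381.91)*0.582 = 0.09966432
Step 2: P_net = eta * Q_in = 0.09966432 * 57.796 = 5.7602 MW
P_net = 5.7602 MW


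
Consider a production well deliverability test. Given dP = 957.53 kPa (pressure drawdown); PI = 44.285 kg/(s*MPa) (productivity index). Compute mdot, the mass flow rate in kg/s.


mdot = PI * dP / 1000
mdot = 44.285 * 957.53 / 1000
mdot = 42.404 kg/s


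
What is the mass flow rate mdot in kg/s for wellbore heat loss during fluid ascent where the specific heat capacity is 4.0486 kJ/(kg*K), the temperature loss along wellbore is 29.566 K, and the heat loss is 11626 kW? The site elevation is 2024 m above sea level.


mdot = Q_loss / (cp * dT)
mdot = 11626 / (4.0486 * 29.566)
mdot = 97.125 kg/s


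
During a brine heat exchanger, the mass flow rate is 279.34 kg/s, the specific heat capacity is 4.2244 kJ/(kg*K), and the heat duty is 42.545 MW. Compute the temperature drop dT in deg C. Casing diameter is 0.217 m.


dT = Q * 1000 / (mdot * cp)
dT = 42.545 * 1000 / (279.34 * 4.2244)
dT = 36.05374 K
Convert (temperature difference, 1 K = 1 deg C): 36.05374 K = 36.05374 deg C
dT = 36.054 deg C


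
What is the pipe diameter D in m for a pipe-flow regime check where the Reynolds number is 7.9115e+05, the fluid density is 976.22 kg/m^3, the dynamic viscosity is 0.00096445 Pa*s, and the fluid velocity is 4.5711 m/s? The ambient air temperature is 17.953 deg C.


D = Re * mu / (rho * vel)
D = 7.9115e+05 * 0.00096445 / (976.22 * 4.5711)
D = 0.17099 m


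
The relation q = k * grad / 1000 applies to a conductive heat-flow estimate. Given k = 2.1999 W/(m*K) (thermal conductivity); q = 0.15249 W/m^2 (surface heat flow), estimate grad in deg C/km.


grad = q * 1000 / k
grad = 0.15249 * 1000 / 2.1999
grad = 69.317 deg C/km


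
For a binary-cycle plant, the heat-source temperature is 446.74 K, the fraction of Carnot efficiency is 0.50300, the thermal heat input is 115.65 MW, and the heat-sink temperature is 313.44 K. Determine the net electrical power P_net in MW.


Step 1: eta = (1 - Tc/Th)*f = (1 - 313.44/446.74)*0.503 = 0.1500871
Step 2: P_net = eta * Q_in = 0.1500871 * 115.65 = 17.358 MW
P_net = 17.358 MW


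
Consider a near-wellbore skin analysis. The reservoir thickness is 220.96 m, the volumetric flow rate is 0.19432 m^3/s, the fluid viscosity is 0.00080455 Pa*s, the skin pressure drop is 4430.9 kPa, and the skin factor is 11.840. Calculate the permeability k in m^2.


k = S*q*mu / (2*pi*dP_s*1000*hr)
k = 11.840*0.19432*0.00080455 / (2*pi*4430.9*1000*220.96)
k = 3.0091e-13 m^2


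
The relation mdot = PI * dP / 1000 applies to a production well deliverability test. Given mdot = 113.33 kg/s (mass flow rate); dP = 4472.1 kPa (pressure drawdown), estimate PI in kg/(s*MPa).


PI = mdot * 1000 / dP
PI = 113.33 * 1000 / 4472.1
PI = 25.342 kg/(s*MPa)


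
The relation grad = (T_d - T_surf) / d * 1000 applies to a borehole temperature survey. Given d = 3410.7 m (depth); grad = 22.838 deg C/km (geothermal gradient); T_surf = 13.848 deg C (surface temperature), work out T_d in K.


T_d = T_surf + grad * d / 1000
T_d = 13.848 + 22.838 * 3410.7 / 1000
T_d = 91.74157 deg C
Convert to K: 91.74157 + 273.15 = 364.89 K
T_d = 364.89 K


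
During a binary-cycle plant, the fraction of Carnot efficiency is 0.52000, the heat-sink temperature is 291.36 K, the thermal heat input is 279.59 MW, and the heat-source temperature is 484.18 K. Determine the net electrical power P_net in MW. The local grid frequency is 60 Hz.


Step 1: eta = (1 - Tc/Th)*f = (1 - 291.36/484.18)*0.52 = 0.2070850
Step 2: P_net = eta * Q_in = 0.2070850 * 279.59 = 57.899 MW
P_net = 57.899 MW


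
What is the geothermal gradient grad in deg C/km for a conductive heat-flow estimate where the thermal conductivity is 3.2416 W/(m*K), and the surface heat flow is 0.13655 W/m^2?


grad = q * 1000 / k
grad = 0.13655 * 1000 / 3.2416
grad = 42.124 deg C/km


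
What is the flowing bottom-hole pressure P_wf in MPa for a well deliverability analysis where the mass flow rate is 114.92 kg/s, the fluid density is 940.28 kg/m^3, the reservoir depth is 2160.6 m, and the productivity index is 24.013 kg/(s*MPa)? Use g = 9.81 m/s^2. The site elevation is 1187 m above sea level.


Step 1: P_i = rho*g*h/1e6 = 940.28*9.81*2160.6/1e6 = 19.92969 MPa
Step 2: P_wf = P_i - mdot/PI = 19.92969 - 114.92/24.013 = 15.144 MPa
P_wf = 15.144 MPa


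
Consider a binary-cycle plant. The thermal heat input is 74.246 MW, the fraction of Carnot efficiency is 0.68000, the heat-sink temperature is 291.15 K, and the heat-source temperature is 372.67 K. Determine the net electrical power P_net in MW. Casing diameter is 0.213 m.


Step 1: eta = (1 - Tc/Th)*f = (1 - 291.15/372.67)*0.68 = 0.1487471
Step 2: P_net = eta * Q_in = 0.1487471 * 74.246 = 11.044 MW
P_net = 11.044 MW


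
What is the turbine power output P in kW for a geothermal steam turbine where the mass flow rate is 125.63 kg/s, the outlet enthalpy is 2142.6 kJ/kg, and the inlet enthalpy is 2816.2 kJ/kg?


P = mdot * (h_in - h_out) / 1000
P = 125.63 * (2816.2 - 2142.6) / 1000
P = 84.62437 MW
Convert: 84.62437 MW * 1000.0 = 84624 kW
P = 84624 kW


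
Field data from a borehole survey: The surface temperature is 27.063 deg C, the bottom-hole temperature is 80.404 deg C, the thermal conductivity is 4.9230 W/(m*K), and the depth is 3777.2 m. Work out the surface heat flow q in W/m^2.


Step 1: grad = (T_d - T_surf)/d * 1000 = (80.404 - 27.063)/3777.2 * 1000 = 14.12184 deg C/km
Step 2: q = k * grad / 1000 = 4.923 * 14.12184 / 1000 = 0.069522 W/m^2
q = 0.069522 W/m^2


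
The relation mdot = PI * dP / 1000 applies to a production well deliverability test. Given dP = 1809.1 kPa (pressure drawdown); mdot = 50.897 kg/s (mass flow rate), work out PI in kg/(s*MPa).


PI = mdot * 1000 / dP
PI = 50.897 * 1000 / 1809.1
PI = 28.134 kg/(s*MPa)


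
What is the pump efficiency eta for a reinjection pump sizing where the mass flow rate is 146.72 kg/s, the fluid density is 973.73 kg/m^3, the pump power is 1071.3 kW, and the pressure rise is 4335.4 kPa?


eta = mdot * dP / (rho * P_pump)
eta = 146.72 * 4335.4 / (973.73 * 1071.3)
eta = 0.60977


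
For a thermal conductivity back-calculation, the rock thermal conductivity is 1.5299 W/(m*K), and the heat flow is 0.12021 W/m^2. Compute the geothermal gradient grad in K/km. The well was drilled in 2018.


grad = q / k * 1000
grad = 0.12021 / 1.5299 * 1000
grad = 78.57376 deg C/km
Convert: 78.57376 deg C/km * 1.0 = 78.574 K/km
grad = 78.574 K/km


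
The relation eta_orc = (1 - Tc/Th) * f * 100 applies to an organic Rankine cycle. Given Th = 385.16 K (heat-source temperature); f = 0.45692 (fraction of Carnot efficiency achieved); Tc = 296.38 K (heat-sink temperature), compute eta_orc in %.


eta_orc = (1 - Tc/Th) * f * 100
eta_orc = (1 - 296.38/385.16) * 0.45692 * 100
eta_orc = 10.532 %


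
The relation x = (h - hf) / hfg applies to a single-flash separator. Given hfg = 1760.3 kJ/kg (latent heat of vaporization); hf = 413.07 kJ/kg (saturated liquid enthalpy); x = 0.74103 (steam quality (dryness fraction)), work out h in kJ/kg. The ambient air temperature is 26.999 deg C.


h = hf + x * hfg
h = 413.07 + 0.74103 * 1760.3
h = 1717.5 kJ/kg


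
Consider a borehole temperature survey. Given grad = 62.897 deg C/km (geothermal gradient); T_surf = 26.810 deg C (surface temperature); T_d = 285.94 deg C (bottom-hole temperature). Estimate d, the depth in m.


d = (T_d - T_surf) / grad * 1000
d = (285.94 - 26.810) / 62.897 * 1000
d = 4119.9 m


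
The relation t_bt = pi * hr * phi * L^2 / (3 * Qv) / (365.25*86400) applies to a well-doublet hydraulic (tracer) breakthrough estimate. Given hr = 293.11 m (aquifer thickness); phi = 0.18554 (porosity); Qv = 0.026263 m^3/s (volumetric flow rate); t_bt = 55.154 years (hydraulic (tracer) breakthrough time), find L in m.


L = sqrt(t_bt*365.25*86400*3*Qv / (pi*hr*phi))
L = sqrt(55.154*365.25*86400*3*0.026263 / (pi*293.11*0.18554))
L = 895.91 m


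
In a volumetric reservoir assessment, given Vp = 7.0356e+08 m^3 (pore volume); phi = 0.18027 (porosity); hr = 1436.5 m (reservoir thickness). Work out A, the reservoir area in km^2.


A = Vp / (1e6 * hr * phi)
A = 7.0356e+08 / (1e6 * 1436.5 * 0.18027)
A = 2.7169 km^2


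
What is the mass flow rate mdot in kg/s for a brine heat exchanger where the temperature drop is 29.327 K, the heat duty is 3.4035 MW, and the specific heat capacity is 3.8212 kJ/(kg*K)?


mdot = Q * 1000 / (cp * dT)
mdot = 3.4035 * 1000 / (3.8212 * 29.327)
mdot = 30.371 kg/s


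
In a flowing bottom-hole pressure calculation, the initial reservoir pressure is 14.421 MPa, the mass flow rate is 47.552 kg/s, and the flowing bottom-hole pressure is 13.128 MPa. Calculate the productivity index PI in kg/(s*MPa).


PI = mdot / (P_i - P_wf)
PI = 47.552 / (14.421 - 13.128)
PI = 36.776 kg/(s*MPa)


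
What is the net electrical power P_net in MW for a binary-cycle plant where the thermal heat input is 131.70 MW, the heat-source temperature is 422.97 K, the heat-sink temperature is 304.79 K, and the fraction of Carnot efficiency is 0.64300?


Step 1: eta = (1 - Tc/Th)*f = (1 - 304.79/422.97)*0.643 = 0.1796575
Step 2: P_net = eta * Q_in = 0.1796575 * 131.7 = 23.661 MW
P_net = 23.661 MW


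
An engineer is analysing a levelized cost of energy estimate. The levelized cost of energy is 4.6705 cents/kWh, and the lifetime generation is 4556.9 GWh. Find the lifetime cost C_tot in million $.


C_tot = LCOE / 100 * E_tot
C_tot = 4.6705 / 100 * 4556.9
C_tot = 212.83 million $


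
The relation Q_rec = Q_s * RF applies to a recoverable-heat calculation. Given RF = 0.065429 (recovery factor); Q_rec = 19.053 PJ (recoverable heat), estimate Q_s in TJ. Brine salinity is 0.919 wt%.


Q_s = Q_rec / RF
Q_s = 19.053 / 0.065429
Q_s = 291.2011 PJ
Convert: 291.2011 PJ * 1000.0 = 2.9120e+05 TJ
Q_s = 2.9120e+05 TJ


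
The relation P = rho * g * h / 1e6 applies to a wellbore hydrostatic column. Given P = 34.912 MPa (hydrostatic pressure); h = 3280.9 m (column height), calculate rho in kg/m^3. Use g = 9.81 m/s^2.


rho = P * 1e6 / (g * h)
rho = 34.912 * 1e6 / (9.81 * 3280.9)
rho = 1084.7 kg/m^3


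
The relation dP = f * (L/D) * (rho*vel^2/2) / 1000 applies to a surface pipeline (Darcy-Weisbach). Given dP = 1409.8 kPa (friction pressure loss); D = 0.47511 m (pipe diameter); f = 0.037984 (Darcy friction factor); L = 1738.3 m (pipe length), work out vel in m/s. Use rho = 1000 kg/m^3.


vel = sqrt(dP*1000*2*D / (f*L*rho))
vel = sqrt(1409.8*1000*2*0.47511 / (0.037984*1738.3*1000))
vel = 4.5043 m/s


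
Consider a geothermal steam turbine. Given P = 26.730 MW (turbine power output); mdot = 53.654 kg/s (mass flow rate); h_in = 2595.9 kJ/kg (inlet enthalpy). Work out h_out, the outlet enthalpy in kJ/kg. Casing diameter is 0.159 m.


h_out = h_in - P * 1000 / mdot
h_out = 2595.9 - 26.730 * 1000 / 53.654
h_out = 2097.7 kJ/kg


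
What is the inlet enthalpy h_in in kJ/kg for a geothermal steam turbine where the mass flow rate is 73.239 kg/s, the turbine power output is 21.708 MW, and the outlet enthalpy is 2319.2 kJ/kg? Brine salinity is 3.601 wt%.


h_in = h_out + P * 1000 / mdot
h_in = 2319.2 + 21.708 * 1000 / 73.239
h_in = 2615.6 kJ/kg


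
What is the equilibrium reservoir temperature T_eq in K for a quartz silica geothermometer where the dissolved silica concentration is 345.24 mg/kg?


T_eq = 1309 / (5.19 - log10(SiO2)) - 273.15
T_eq = 1309 / (5.19 - log10(345.24)) - 273.15
T_eq = 220.4623 deg C
Convert to K: 220.4623 + 273.15 = 493.61 K
T_eq = 493.61 K


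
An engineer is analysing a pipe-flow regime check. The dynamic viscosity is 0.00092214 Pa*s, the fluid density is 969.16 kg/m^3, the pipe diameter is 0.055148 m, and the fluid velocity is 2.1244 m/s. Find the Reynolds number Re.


Re = rho * vel * D / mu
Re = 969.16 * 2.1244 * 0.055148 / 0.00092214
Re = 1.2313e+05


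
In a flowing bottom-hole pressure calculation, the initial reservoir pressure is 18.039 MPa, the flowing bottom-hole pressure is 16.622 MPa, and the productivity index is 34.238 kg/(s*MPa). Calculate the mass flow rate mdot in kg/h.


mdot = (P_i - P_wf) * PI
mdot = (18.039 - 16.622) * 34.238
mdot = 48.51525 kg/s
Convert: 48.51525 kg/s * 3600.0 = 1.7465e+05 kg/h
mdot = 1.7465e+05 kg/h


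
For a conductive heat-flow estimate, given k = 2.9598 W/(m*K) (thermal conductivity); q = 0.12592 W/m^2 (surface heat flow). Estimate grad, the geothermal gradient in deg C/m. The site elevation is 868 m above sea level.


grad = q * 1000 / k
grad = 0.12592 * 1000 / 2.9598
grad = 42.54342 deg C/km
Convert: 42.54342 deg C/km * 0.001 = 0.042543 deg C/m
grad = 0.042543 deg C/m


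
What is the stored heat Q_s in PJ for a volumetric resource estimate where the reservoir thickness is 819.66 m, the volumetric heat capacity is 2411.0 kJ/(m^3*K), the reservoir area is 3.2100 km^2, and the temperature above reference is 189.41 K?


Step 1: Vr = A*1e6*hr = 3.21*1e6*819.66 = 2.631109e+09 m^3
Step 2: Q_s = Vr*rhoc*dT/1e12 = 2.631109e+09*2411.0*189.41/1e12 = 1201.5 PJ
Q_s = 1201.5 PJ


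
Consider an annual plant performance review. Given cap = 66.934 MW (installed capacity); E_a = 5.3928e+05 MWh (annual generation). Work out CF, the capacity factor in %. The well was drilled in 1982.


CF = E_a / (cap * 8760) * 100
CF = 5.3928e+05 / (66.934 * 8760) * 100
CF = 91.974 %


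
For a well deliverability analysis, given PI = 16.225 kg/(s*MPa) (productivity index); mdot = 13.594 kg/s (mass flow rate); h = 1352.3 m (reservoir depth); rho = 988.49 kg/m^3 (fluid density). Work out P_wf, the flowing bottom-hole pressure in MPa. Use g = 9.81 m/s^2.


Step 1: P_i = rho*g*h/1e6 = 988.49*9.81*1352.3/1e6 = 13.11337 MPa
Step 2: P_wf = P_i - mdot/PI = 13.11337 - 13.594/16.225 = 12.276 MPa
P_wf = 12.276 MPa
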